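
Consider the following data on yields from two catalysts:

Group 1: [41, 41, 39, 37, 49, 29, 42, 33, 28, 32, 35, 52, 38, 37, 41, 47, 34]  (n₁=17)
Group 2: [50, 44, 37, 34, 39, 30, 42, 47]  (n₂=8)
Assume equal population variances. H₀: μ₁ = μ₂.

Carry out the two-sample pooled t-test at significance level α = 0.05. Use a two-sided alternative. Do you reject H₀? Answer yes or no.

reject H₀: no

x̄₁=38.529, s₁=6.644, n₁=17
x̄₂=40.375, s₂=6.696, n₂=8
s_p² = [16·6.644² + 7·6.696²]/23 = 44.3526
SE = √(s_p²·(1/17+1/8)) = 2.8554
t = (38.529−40.375)/2.8554 = -0.6464
df = 23
p-value (two-sided) = 0.52444
At α=0.05: p ≥ α → fail to reject H₀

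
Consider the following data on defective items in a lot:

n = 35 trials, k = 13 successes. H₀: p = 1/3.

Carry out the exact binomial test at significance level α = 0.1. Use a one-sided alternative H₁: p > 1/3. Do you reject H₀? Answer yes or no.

reject H₀: no

Exact binomial: n=35, k=13, p₀=1/3=0.3333
P(X≥13) from Σ C(n,i)·p₀^i·(1−p₀)^(n−i)
p-value (one-sided, H₁ greater) = 0.37583
At α=0.1: p ≥ α → fail to reject H₀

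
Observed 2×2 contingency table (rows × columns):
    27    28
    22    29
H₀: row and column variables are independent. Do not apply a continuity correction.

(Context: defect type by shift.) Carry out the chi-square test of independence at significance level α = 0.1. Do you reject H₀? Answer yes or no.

reject H₀: no

Row totals [55, 51], col totals [49, 57], n=106
χ² = (27−25.42)²/25.42 + (28−29.58)²/29.58 + (22−23.58)²/23.58 + (29−27.42)²/27.42 = 0.3773
df = 1
p-value (upper-tail) = 0.53903
At α=0.1: p ≥ α → fail to reject H₀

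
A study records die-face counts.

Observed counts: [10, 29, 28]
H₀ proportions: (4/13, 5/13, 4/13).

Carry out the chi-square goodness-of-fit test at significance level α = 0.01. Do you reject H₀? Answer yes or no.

n = 67; E_i = n·p_i = [20.62, 25.77, 20.62]
χ² = (10−20.62)²/20.62 + (29−25.77)²/25.77 + (28−20.62)²/20.62 = 8.5164
df = 2
p-value (upper-tail) = 0.01415
At α=0.01: p ≥ α → fail to reject H₀

reject H₀: no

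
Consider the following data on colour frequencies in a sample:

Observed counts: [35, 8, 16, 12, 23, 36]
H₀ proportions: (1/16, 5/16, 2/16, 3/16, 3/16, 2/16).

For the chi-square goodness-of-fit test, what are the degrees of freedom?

degrees of freedom = 5

df = k − 1 = 6 − 1 = 5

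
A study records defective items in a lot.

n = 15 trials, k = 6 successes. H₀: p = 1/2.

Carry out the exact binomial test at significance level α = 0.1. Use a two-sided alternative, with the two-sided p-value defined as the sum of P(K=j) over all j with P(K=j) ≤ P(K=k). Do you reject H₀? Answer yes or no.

Exact binomial: n=15, k=6, p₀=1/2=0.5000
P(X=j) = C(n,j)·p₀^j·(1−p₀)^(n−j); p = Σ P(X=j) over j with P(X=j) ≤ P(X=6)
p-value (two-sided) = 0.60724
At α=0.1: p ≥ α → fail to reject H₀

reject H₀: no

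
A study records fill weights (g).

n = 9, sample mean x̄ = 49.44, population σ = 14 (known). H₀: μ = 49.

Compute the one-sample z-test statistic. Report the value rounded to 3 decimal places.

SE = σ/√n = 14/√9 = 4.6667
z = (x̄−μ₀)/SE = (49.44−49)/4.6667 = 0.0943

test statistic = 0.094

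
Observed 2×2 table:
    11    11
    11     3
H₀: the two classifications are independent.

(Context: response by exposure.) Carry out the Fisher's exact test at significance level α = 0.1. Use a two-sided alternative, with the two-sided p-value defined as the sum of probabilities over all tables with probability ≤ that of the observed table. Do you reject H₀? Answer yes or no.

reject H₀: no

Margins: r₁=22, r₂=14, c₁=22, c₂=14, n=36
p_obs = C(22,11)·C(14,11)/C(36,22); sum pmf over tables with pmf ≤ p_obs
p-value (two-sided) = 0.16005
At α=0.1: p ≥ α → fail to reject H₀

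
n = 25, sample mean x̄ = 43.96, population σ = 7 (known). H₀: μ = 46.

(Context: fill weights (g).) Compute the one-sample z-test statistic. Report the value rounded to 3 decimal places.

test statistic = -1.457

SE = σ/√n = 7/√25 = 1.4000
z = (x̄−μ₀)/SE = (43.96−46)/1.4000 = -1.4571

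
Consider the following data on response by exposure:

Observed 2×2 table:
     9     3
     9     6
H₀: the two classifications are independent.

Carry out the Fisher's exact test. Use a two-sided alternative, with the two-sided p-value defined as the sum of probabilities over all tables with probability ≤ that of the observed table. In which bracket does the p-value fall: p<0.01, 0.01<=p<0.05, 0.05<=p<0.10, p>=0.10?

p-value bracket: p>=0.10

Margins: r₁=12, r₂=15, c₁=18, c₂=9, n=27
p_obs = C(12,9)·C(15,9)/C(27,18); sum pmf over tables with pmf ≤ p_obs
p-value (two-sided) = 0.68284
→ bracket: p>=0.10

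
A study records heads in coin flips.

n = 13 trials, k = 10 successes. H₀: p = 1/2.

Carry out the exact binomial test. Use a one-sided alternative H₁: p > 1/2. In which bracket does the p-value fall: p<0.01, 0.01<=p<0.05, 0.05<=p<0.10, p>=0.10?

p-value bracket: 0.01<=p<0.05

Exact binomial: n=13, k=10, p₀=1/2=0.5000
P(X≥10) from Σ C(n,i)·p₀^i·(1−p₀)^(n−i)
p-value (one-sided, H₁ greater) = 0.04614
→ bracket: 0.01<=p<0.05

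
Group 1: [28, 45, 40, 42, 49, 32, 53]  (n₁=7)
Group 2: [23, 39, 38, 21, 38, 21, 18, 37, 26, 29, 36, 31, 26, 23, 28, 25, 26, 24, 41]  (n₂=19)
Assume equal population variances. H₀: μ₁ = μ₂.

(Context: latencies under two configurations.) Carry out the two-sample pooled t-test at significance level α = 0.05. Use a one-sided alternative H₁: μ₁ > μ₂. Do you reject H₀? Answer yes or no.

x̄₁=41.286, s₁=8.902, n₁=7
x̄₂=28.947, s₂=7.122, n₂=19
s_p² = [6·8.902² + 18·7.122²]/24 = 57.8490
SE = √(s_p²·(1/7+1/19)) = 3.3629
t = (41.286−28.947)/3.3629 = 3.6690
df = 24
p-value (one-sided, H₁ greater) = 0.00061
At α=0.05: p < α → reject H₀

reject H₀: yes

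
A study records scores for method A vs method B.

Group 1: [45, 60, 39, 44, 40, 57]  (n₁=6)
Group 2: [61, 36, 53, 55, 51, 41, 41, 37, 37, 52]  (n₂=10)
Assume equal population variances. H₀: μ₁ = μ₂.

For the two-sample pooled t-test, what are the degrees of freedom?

degrees of freedom = 14

df = n₁ + n₂ − 2 = 6 + 10 − 2 = 14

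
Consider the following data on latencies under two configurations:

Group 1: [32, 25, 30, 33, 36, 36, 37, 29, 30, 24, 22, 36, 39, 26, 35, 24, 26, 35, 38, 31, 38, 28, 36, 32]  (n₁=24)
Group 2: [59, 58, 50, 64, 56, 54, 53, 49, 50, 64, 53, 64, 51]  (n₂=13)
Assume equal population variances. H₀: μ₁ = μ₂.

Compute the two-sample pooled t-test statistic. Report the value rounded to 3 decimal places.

x̄₁=31.583, s₁=5.141, n₁=24
x̄₂=55.769, s₂=5.570, n₂=13
s_p² = [23·5.141² + 12·5.570²]/35 = 28.0040
SE = √(s_p²·(1/24+1/13)) = 1.8224
t = (31.583−55.769)/1.8224 = -13.2718
df = 35

test statistic = -13.272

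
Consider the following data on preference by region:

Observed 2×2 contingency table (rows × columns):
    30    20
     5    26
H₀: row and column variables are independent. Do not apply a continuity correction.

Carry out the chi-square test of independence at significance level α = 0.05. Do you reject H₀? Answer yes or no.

Row totals [50, 31], col totals [35, 46], n=81
χ² = (30−21.60)²/21.60 + (20−28.40)²/28.40 + (5−13.40)²/13.40 + (26−17.60)²/17.60 = 15.0088
df = 1
p-value (upper-tail) = 0.00011
At α=0.05: p < α → reject H₀

reject H₀: yes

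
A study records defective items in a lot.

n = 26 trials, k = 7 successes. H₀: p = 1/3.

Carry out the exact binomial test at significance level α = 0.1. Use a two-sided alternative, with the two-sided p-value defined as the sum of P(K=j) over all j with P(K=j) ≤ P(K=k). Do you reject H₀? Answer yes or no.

reject H₀: no

Exact binomial: n=26, k=7, p₀=1/3=0.3333
P(X=j) = C(n,j)·p₀^j·(1−p₀)^(n−j); p = Σ P(X=j) over j with P(X=j) ≤ P(X=7)
p-value (two-sided) = 0.54081
At α=0.1: p ≥ α → fail to reject H₀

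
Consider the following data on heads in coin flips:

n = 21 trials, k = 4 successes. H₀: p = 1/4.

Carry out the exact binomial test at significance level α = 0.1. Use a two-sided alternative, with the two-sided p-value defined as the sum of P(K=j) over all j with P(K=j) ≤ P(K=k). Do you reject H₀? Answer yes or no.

Exact binomial: n=21, k=4, p₀=1/4=0.2500
P(X=j) = C(n,j)·p₀^j·(1−p₀)^(n−j); p = Σ P(X=j) over j with P(X=j) ≤ P(X=4)
p-value (two-sided) = 0.62379
At α=0.1: p ≥ α → fail to reject H₀

reject H₀: no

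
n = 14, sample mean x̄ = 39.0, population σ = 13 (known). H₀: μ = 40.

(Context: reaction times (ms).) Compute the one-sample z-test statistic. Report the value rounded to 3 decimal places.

test statistic = -0.288

SE = σ/√n = 13/√14 = 3.4744
z = (x̄−μ₀)/SE = (39.0−40)/3.4744 = -0.2878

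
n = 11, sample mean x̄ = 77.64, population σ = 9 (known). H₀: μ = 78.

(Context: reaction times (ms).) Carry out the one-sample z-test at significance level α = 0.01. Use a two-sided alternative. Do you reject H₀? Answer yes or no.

reject H₀: no

SE = σ/√n = 9/√11 = 2.7136
z = (x̄−μ₀)/SE = (77.64−78)/2.7136 = -0.1327
p-value (two-sided) = 0.89446
At α=0.01: p ≥ α → fail to reject H₀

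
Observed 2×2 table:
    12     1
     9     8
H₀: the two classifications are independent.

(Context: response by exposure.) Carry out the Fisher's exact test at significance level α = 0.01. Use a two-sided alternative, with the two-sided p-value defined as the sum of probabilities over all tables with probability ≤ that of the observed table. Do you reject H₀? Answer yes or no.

reject H₀: no

Margins: r₁=13, r₂=17, c₁=21, c₂=9, n=30
p_obs = C(13,12)·C(17,9)/C(30,21); sum pmf over tables with pmf ≤ p_obs
p-value (two-sided) = 0.04168
At α=0.01: p ≥ α → fail to reject H₀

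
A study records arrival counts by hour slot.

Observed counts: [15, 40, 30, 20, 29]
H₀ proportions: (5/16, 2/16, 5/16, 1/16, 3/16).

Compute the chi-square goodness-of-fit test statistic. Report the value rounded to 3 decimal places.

n = 134; E_i = n·p_i = [41.88, 16.75, 41.88, 8.38, 25.12]
χ² = (15−41.88)²/41.88 + (40−16.75)²/16.75 + (30−41.88)²/41.88 + (20−8.38)²/8.38 + (29−25.12)²/25.12 = 69.6219
df = 4

test statistic = 69.622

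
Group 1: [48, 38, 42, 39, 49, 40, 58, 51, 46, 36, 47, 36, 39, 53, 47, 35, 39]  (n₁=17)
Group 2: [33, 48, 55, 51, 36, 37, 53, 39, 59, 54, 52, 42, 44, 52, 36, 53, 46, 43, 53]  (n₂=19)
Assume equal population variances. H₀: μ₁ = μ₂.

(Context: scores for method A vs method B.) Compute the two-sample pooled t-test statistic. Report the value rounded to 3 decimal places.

test statistic = -1.201

x̄₁=43.706, s₁=6.743, n₁=17
x̄₂=46.632, s₂=7.755, n₂=19
s_p² = [16·6.743² + 18·7.755²]/34 = 53.2338
SE = √(s_p²·(1/17+1/19)) = 2.4358
t = (43.706−46.632)/2.4358 = -1.2011
df = 34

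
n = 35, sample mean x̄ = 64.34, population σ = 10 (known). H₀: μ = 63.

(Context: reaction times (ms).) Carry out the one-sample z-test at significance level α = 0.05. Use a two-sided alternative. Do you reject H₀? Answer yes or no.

reject H₀: no

SE = σ/√n = 10/√35 = 1.6903
z = (x̄−μ₀)/SE = (64.34−63)/1.6903 = 0.7928
p-value (two-sided) = 0.42792
At α=0.05: p ≥ α → fail to reject H₀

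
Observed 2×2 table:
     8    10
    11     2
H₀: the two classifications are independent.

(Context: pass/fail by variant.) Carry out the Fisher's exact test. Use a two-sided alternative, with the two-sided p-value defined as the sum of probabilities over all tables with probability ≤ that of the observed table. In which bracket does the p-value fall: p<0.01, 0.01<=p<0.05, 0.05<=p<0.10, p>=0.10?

p-value bracket: 0.01<=p<0.05

Margins: r₁=18, r₂=13, c₁=19, c₂=12, n=31
p_obs = C(18,8)·C(13,11)/C(31,19); sum pmf over tables with pmf ≤ p_obs
p-value (two-sided) = 0.03170
→ bracket: 0.01<=p<0.05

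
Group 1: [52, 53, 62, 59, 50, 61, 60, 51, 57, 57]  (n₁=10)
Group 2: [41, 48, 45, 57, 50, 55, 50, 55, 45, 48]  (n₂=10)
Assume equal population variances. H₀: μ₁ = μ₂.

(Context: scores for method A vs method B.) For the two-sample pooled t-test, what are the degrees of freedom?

df = n₁ + n₂ − 2 = 10 + 10 − 2 = 18

degrees of freedom = 18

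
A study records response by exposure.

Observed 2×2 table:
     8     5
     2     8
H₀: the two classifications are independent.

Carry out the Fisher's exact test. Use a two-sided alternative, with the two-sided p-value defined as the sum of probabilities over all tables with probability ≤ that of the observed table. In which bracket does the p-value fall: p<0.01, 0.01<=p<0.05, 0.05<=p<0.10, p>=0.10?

Margins: r₁=13, r₂=10, c₁=10, c₂=13, n=23
p_obs = C(13,8)·C(10,2)/C(23,10); sum pmf over tables with pmf ≤ p_obs
p-value (two-sided) = 0.09030
→ bracket: 0.05<=p<0.10

p-value bracket: 0.05<=p<0.10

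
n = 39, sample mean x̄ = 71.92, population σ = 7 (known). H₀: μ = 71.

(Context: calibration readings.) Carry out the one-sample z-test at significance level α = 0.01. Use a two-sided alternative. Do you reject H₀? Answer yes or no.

reject H₀: no

SE = σ/√n = 7/√39 = 1.1209
z = (x̄−μ₀)/SE = (71.92−71)/1.1209 = 0.8208
p-value (two-sided) = 0.41178
At α=0.01: p ≥ α → fail to reject H₀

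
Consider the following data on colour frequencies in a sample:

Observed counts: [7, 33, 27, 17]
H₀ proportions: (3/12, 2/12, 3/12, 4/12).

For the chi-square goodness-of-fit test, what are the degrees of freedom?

df = k − 1 = 4 − 1 = 3

degrees of freedom = 3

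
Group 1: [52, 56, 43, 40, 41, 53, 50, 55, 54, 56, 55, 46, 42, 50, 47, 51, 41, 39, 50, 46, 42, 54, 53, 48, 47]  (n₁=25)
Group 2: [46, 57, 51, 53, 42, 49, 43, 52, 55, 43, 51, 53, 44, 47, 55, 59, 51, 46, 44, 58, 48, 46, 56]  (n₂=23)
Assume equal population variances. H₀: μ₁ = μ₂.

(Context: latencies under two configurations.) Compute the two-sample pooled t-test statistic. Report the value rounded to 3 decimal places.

x̄₁=48.440, s₁=5.516, n₁=25
x̄₂=49.957, s₂=5.226, n₂=23
s_p² = [24·5.516² + 22·5.226²]/46 = 28.9373
SE = √(s_p²·(1/25+1/23)) = 1.5542
t = (48.440−49.957)/1.5542 = -0.9757
df = 46

test statistic = -0.976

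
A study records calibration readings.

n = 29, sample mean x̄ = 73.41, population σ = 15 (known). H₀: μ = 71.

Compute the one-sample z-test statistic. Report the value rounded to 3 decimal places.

SE = σ/√n = 15/√29 = 2.7854
z = (x̄−μ₀)/SE = (73.41−71)/2.7854 = 0.8652

test statistic = 0.865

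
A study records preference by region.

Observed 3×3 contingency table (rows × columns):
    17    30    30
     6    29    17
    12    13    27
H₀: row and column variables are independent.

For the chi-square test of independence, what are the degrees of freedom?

degrees of freedom = 4

df = (r−1)(c−1) = (3−1)·(3−1) = 4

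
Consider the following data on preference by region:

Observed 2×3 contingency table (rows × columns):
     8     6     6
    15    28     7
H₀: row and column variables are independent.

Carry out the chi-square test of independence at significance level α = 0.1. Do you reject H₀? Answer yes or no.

reject H₀: no

Row totals [20, 50], col totals [23, 34, 13], n=70
χ² = (8−6.57)²/6.57 + (6−9.71)²/9.71 + (6−3.71)²/3.71 + (15−16.43)²/16.43 + (28−24.29)²/24.29 + (7−9.29)²/9.29 = 4.3922
df = 2
p-value (upper-tail) = 0.11123
At α=0.1: p ≥ α → fail to reject H₀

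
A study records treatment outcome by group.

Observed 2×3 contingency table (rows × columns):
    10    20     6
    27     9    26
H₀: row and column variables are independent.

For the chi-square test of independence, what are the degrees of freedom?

df = (r−1)(c−1) = (2−1)·(3−1) = 2

degrees of freedom = 2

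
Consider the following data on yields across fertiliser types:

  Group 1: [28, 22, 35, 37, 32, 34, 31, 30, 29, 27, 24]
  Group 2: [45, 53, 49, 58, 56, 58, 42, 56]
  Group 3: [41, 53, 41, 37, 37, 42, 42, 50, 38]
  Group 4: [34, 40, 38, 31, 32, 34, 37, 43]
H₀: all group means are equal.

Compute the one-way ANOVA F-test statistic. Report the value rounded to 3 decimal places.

Group means [29.91, 52.12, 42.33, 36.12], grand mean 39.333
SSB = Σnᵢ(x̄ᵢ−x̄)² = 2449.341; SSW = ΣΣ(x−x̄ᵢ)² = 842.659
MSB = 2449.341/3 = 816.4470; MSW = 842.659/32 = 26.3331
F = MSB/MSW = 31.0046
df = (3, 32)

test statistic = 31.005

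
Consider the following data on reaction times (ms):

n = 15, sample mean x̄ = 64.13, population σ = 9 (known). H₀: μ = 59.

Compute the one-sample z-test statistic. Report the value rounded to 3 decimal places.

test statistic = 2.208

SE = σ/√n = 9/√15 = 2.3238
z = (x̄−μ₀)/SE = (64.13−59)/2.3238 = 2.2076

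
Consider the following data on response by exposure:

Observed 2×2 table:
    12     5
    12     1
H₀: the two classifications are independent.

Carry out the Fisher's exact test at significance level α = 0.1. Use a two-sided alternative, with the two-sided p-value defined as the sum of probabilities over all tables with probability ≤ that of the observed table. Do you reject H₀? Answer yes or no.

reject H₀: no

Margins: r₁=17, r₂=13, c₁=24, c₂=6, n=30
p_obs = C(17,12)·C(13,12)/C(30,24); sum pmf over tables with pmf ≤ p_obs
p-value (two-sided) = 0.19606
At α=0.1: p ≥ α → fail to reject H₀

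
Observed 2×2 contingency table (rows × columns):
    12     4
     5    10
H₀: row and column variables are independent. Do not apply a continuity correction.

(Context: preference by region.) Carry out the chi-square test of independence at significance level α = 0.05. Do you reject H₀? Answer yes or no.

reject H₀: yes

Row totals [16, 15], col totals [17, 14], n=31
χ² = (12−8.77)²/8.77 + (4−7.23)²/7.23 + (5−8.23)²/8.23 + (10−6.77)²/6.77 = 5.4272
df = 1
p-value (upper-tail) = 0.01983
At α=0.05: p < α → reject H₀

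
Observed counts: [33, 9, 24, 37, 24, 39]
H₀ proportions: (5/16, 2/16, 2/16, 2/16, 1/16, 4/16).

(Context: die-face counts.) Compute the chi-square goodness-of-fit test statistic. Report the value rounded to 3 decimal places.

test statistic = 44.800

n = 166; E_i = n·p_i = [51.88, 20.75, 20.75, 20.75, 10.38, 41.50]
χ² = (33−51.88)²/51.88 + (9−20.75)²/20.75 + (24−20.75)²/20.75 + (37−20.75)²/20.75 + (24−10.38)²/10.38 + (39−41.50)²/41.50 = 44.8000
df = 5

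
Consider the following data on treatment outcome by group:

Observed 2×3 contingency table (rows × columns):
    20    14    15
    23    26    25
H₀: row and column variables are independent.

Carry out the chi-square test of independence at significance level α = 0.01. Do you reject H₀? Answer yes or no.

Row totals [49, 74], col totals [43, 40, 40], n=123
χ² = (20−17.13)²/17.13 + (14−15.93)²/15.93 + (15−15.93)²/15.93 + (23−25.87)²/25.87 + (26−24.07)²/24.07 + (25−24.07)²/24.07 = 1.2809
df = 2
p-value (upper-tail) = 0.52705
At α=0.01: p ≥ α → fail to reject H₀

reject H₀: no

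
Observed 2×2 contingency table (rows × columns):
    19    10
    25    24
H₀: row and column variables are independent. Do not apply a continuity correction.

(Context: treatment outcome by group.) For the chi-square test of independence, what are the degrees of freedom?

degrees of freedom = 1

df = (r−1)(c−1) = (2−1)·(2−1) = 1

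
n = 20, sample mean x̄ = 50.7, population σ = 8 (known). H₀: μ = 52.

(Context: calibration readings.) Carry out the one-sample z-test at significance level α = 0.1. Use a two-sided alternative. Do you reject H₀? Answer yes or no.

reject H₀: no

SE = σ/√n = 8/√20 = 1.7889
z = (x̄−μ₀)/SE = (50.7−52)/1.7889 = -0.7267
p-value (two-sided) = 0.46740
At α=0.1: p ≥ α → fail to reject H₀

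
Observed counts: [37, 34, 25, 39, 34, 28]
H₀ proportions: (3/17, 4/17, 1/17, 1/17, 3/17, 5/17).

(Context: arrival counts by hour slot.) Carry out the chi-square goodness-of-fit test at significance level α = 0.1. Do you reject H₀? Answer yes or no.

n = 197; E_i = n·p_i = [34.76, 46.35, 11.59, 11.59, 34.76, 57.94]
χ² = (37−34.76)²/34.76 + (34−46.35)²/46.35 + (25−11.59)²/11.59 + (39−11.59)²/11.59 + (34−34.76)²/34.76 + (28−57.94)²/57.94 = 99.2890
df = 5
p-value (upper-tail) = 0.00000
At α=0.1: p < α → reject H₀

reject H₀: yes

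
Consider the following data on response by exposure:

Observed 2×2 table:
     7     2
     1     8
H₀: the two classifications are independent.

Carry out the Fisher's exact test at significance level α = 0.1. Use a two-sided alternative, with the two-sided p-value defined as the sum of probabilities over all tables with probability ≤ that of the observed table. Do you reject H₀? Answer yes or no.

Margins: r₁=9, r₂=9, c₁=8, c₂=10, n=18
p_obs = C(9,7)·C(9,1)/C(18,8); sum pmf over tables with pmf ≤ p_obs
p-value (two-sided) = 0.01522
At α=0.1: p < α → reject H₀

reject H₀: yes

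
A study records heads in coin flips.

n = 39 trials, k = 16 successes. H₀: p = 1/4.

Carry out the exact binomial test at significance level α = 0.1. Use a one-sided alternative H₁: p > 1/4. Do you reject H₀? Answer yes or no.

Exact binomial: n=39, k=16, p₀=1/4=0.2500
P(X≥16) from Σ C(n,i)·p₀^i·(1−p₀)^(n−i)
p-value (one-sided, H₁ greater) = 0.02037
At α=0.1: p < α → reject H₀

reject H₀: yes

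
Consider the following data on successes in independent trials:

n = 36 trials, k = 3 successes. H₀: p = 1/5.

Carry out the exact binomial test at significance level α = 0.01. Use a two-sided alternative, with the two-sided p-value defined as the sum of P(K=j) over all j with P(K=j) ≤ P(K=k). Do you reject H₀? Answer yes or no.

Exact binomial: n=36, k=3, p₀=1/5=0.2000
P(X=j) = C(n,j)·p₀^j·(1−p₀)^(n−j); p = Σ P(X=j) over j with P(X=j) ≤ P(X=3)
p-value (two-sided) = 0.09465
At α=0.01: p ≥ α → fail to reject H₀

reject H₀: no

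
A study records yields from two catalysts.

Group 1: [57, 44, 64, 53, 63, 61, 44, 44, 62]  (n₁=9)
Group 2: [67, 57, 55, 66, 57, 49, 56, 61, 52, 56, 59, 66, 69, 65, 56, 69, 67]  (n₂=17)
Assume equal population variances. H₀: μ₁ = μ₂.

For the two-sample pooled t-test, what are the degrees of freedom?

df = n₁ + n₂ − 2 = 9 + 17 − 2 = 24

degrees of freedom = 24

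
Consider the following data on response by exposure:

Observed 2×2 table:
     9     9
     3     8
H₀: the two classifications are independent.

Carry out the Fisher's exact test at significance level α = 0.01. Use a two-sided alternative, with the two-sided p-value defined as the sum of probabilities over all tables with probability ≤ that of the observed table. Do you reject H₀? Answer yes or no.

Margins: r₁=18, r₂=11, c₁=12, c₂=17, n=29
p_obs = C(18,9)·C(11,3)/C(29,12); sum pmf over tables with pmf ≤ p_obs
p-value (two-sided) = 0.27317
At α=0.01: p ≥ α → fail to reject H₀

reject H₀: no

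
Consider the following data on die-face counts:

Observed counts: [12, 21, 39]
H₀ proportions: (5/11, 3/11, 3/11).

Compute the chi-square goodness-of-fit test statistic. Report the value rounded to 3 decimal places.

n = 72; E_i = n·p_i = [32.73, 19.64, 19.64]
χ² = (12−32.73)²/32.73 + (21−19.64)²/19.64 + (39−19.64)²/19.64 = 32.3167
df = 2

test statistic = 32.317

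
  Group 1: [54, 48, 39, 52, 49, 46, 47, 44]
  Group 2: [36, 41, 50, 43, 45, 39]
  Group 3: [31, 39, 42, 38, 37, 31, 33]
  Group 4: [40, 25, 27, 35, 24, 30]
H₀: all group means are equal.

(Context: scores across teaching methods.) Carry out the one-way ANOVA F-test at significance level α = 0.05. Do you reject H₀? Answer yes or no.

reject H₀: yes

Group means [47.38, 42.33, 35.86, 30.17], grand mean 39.444
SSB = Σnᵢ(x̄ᵢ−x̄)² = 1159.768; SSW = ΣΣ(x−x̄ᵢ)² = 574.899
MSB = 1159.768/3 = 386.5893; MSW = 574.899/23 = 24.9956
F = MSB/MSW = 15.4663
df = (3, 23)
p-value (upper-tail) = 0.00001
At α=0.05: p < α → reject H₀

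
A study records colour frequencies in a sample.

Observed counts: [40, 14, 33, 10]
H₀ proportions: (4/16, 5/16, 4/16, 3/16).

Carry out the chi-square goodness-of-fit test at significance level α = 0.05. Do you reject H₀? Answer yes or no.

n = 97; E_i = n·p_i = [24.25, 30.31, 24.25, 18.19]
χ² = (40−24.25)²/24.25 + (14−30.31)²/30.31 + (33−24.25)²/24.25 + (10−18.19)²/18.19 = 25.8509
df = 3
p-value (upper-tail) = 0.00001
At α=0.05: p < α → reject H₀

reject H₀: yes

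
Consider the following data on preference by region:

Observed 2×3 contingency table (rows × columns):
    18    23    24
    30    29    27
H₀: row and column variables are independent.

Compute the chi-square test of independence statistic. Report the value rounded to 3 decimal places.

Row totals [65, 86], col totals [48, 52, 51], n=151
χ² = (18−20.66)²/20.66 + (23−22.38)²/22.38 + (24−21.95)²/21.95 + (30−27.34)²/27.34 + (29−29.62)²/29.62 + (27−29.05)²/29.05 = 0.9670
df = 2

test statistic = 0.967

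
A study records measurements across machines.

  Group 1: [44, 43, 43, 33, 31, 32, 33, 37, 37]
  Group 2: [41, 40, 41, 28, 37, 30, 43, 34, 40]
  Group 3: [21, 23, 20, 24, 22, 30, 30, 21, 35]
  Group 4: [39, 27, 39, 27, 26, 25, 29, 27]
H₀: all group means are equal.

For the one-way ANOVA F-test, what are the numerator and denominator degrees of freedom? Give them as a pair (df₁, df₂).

k = 4 groups, N = 35 total
df = (k−1, N−k) = (4−1, 35−4) = (3, 31)

degrees of freedom = [3, 31]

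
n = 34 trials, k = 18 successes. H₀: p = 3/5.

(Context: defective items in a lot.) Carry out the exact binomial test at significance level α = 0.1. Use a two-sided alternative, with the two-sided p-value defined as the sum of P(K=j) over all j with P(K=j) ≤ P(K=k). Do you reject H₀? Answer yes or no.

reject H₀: no

Exact binomial: n=34, k=18, p₀=3/5=0.6000
P(X=j) = C(n,j)·p₀^j·(1−p₀)^(n−j); p = Σ P(X=j) over j with P(X=j) ≤ P(X=18)
p-value (two-sided) = 0.48425
At α=0.1: p ≥ α → fail to reject H₀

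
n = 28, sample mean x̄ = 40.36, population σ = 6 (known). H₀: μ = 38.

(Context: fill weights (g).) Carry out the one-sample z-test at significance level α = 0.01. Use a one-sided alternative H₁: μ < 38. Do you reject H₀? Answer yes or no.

SE = σ/√n = 6/√28 = 1.1339
z = (x̄−μ₀)/SE = (40.36−38)/1.1339 = 2.0813
p-value (one-sided, H₁ less) = 0.98130
At α=0.01: p ≥ α → fail to reject H₀

reject H₀: no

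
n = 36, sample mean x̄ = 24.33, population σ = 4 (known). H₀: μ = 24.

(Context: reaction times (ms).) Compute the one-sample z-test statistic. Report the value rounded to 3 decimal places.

SE = σ/√n = 4/√36 = 0.6667
z = (x̄−μ₀)/SE = (24.33−24)/0.6667 = 0.4950

test statistic = 0.495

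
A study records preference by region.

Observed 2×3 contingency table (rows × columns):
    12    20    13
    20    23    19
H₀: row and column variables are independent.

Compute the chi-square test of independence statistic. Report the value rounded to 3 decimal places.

Row totals [45, 62], col totals [32, 43, 32], n=107
χ² = (12−13.46)²/13.46 + (20−18.08)²/18.08 + (13−13.46)²/13.46 + (20−18.54)²/18.54 + (23−24.92)²/24.92 + (19−18.54)²/18.54 = 0.6498
df = 2

test statistic = 0.650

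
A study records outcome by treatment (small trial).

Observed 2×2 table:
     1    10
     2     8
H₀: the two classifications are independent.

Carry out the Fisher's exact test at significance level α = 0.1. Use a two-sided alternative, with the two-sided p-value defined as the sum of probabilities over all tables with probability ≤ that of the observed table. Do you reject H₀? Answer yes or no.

Margins: r₁=11, r₂=10, c₁=3, c₂=18, n=21
p_obs = C(11,1)·C(10,2)/C(21,3); sum pmf over tables with pmf ≤ p_obs
p-value (two-sided) = 0.58647
At α=0.1: p ≥ α → fail to reject H₀

reject H₀: no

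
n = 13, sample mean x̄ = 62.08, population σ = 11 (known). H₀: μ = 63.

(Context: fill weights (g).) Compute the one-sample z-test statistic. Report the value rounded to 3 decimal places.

test statistic = -0.302

SE = σ/√n = 11/√13 = 3.0509
z = (x̄−μ₀)/SE = (62.08−63)/3.0509 = -0.3016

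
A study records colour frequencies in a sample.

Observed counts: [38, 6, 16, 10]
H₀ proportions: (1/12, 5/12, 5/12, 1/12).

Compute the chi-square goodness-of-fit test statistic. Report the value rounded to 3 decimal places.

n = 70; E_i = n·p_i = [5.83, 29.17, 29.17, 5.83]
χ² = (38−5.83)²/5.83 + (6−29.17)²/29.17 + (16−29.17)²/29.17 + (10−5.83)²/5.83 = 204.6971
df = 3

test statistic = 204.697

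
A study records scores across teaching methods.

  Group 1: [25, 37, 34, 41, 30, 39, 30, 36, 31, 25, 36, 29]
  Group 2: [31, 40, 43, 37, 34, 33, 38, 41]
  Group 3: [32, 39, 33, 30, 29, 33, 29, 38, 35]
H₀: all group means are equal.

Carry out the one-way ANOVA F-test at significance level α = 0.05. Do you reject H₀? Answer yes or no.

reject H₀: no

Group means [32.75, 37.12, 33.11], grand mean 34.069
SSB = Σnᵢ(x̄ᵢ−x̄)² = 103.848; SSW = ΣΣ(x−x̄ᵢ)² = 530.014
MSB = 103.848/2 = 51.9241; MSW = 530.014/26 = 20.3851
F = MSB/MSW = 2.5472
df = (2, 26)
p-value (upper-tail) = 0.09768
At α=0.05: p ≥ α → fail to reject H₀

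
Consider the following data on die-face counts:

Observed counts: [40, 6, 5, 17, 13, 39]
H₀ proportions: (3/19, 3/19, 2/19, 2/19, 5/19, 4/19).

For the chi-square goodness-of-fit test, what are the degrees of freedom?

df = k − 1 = 6 − 1 = 5

degrees of freedom = 5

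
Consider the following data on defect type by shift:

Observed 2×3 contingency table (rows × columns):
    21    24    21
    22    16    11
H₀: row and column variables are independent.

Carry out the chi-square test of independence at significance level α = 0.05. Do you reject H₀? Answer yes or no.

Row totals [66, 49], col totals [43, 40, 32], n=115
χ² = (21−24.68)²/24.68 + (24−22.96)²/22.96 + (21−18.37)²/18.37 + (22−18.32)²/18.32 + (16−17.04)²/17.04 + (11−13.63)²/13.63 = 2.2851
df = 2
p-value (upper-tail) = 0.31900
At α=0.05: p ≥ α → fail to reject H₀

reject H₀: no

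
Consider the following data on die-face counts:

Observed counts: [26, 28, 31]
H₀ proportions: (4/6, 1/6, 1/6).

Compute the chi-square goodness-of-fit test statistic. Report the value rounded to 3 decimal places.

test statistic = 50.106

n = 85; E_i = n·p_i = [56.67, 14.17, 14.17]
χ² = (26−56.67)²/56.67 + (28−14.17)²/14.17 + (31−14.17)²/14.17 = 50.1059
df = 2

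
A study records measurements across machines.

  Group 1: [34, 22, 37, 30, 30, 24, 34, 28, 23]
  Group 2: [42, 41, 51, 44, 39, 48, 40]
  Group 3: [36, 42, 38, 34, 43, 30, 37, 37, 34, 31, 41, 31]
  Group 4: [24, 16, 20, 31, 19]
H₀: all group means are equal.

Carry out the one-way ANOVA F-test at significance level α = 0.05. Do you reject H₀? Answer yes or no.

Group means [29.11, 43.57, 36.17, 22.00], grand mean 33.667
SSB = Σnᵢ(x̄ᵢ−x̄)² = 1629.063; SSW = ΣΣ(x−x̄ᵢ)² = 688.270
MSB = 1629.063/3 = 543.0212; MSW = 688.270/29 = 23.7334
F = MSB/MSW = 22.8800
df = (3, 29)
p-value (upper-tail) = 0.00000
At α=0.05: p < α → reject H₀

reject H₀: yes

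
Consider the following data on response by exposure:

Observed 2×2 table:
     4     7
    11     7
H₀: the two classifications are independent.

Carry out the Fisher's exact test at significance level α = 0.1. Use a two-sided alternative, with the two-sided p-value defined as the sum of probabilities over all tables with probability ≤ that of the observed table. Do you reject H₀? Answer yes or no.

reject H₀: no

Margins: r₁=11, r₂=18, c₁=15, c₂=14, n=29
p_obs = C(11,4)·C(18,11)/C(29,15); sum pmf over tables with pmf ≤ p_obs
p-value (two-sided) = 0.26354
At α=0.1: p ≥ α → fail to reject H₀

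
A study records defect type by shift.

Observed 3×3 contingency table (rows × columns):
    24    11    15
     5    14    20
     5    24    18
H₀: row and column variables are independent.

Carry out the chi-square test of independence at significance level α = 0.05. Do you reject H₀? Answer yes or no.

Row totals [50, 39, 47], col totals [34, 49, 53], n=136
χ² = (24−12.50)²/12.50 + (11−18.01)²/18.01 + (15−19.49)²/19.49 + (5−9.75)²/9.75 + (14−14.05)²/14.05 + (20−15.20)²/15.20 + (5−11.75)²/11.75 + (24−16.93)²/16.93 + (18−18.32)²/18.32 = 25.0068
df = 4
p-value (upper-tail) = 0.00005
At α=0.05: p < α → reject H₀

reject H₀: yes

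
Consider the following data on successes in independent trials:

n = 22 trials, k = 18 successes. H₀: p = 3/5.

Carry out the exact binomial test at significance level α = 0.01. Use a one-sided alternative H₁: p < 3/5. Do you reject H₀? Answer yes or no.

Exact binomial: n=22, k=18, p₀=3/5=0.6000
P(X≤18) from Σ C(n,i)·p₀^i·(1−p₀)^(n−i)
p-value (one-sided, H₁ less) = 0.99244
At α=0.01: p ≥ α → fail to reject H₀

reject H₀: no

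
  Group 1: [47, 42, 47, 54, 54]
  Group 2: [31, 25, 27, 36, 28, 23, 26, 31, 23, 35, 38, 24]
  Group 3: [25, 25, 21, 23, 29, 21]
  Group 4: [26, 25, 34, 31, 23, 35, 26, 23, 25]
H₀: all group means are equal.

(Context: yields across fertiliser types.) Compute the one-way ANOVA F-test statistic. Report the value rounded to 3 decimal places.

Group means [48.80, 28.92, 24.00, 27.56], grand mean 30.719
SSB = Σnᵢ(x̄ᵢ−x̄)² = 2034.530; SSW = ΣΣ(x−x̄ᵢ)² = 621.939
MSB = 2034.530/3 = 678.1766; MSW = 621.939/28 = 22.2121
F = MSB/MSW = 30.5319
df = (3, 28)

test statistic = 30.532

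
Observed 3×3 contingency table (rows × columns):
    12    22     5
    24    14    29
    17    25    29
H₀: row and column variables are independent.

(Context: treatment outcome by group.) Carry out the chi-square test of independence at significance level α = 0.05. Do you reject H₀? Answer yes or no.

Row totals [39, 67, 71], col totals [53, 61, 63], n=177
χ² = (12−11.68)²/11.68 + (22−13.44)²/13.44 + (5−13.88)²/13.88 + (24−20.06)²/20.06 + (14−23.09)²/23.09 + (29−23.85)²/23.85 + (17−21.26)²/21.26 + (25−24.47)²/24.47 + (29−25.27)²/25.27 = 18.0222
df = 4
p-value (upper-tail) = 0.00122
At α=0.05: p < α → reject H₀

reject H₀: yes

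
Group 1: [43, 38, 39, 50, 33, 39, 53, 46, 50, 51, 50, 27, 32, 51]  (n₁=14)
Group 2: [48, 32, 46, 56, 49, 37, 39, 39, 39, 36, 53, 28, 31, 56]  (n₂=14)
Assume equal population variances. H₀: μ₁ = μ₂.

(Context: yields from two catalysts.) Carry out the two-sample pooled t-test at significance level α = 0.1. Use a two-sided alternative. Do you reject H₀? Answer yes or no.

reject H₀: no

x̄₁=43.000, s₁=8.403, n₁=14
x̄₂=42.071, s₂=9.277, n₂=14
s_p² = [13·8.403² + 13·9.277²]/26 = 78.3434
SE = √(s_p²·(1/14+1/14)) = 3.3454
t = (43.000−42.071)/3.3454 = 0.2776
df = 26
p-value (two-sided) = 0.78354
At α=0.1: p ≥ α → fail to reject H₀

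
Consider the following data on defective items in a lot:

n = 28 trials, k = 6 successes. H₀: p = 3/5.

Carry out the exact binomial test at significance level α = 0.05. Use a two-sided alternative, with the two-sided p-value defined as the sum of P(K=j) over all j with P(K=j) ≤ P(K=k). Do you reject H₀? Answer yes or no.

Exact binomial: n=28, k=6, p₀=3/5=0.6000
P(X=j) = C(n,j)·p₀^j·(1−p₀)^(n−j); p = Σ P(X=j) over j with P(X=j) ≤ P(X=6)
p-value (two-sided) = 0.00005
At α=0.05: p < α → reject H₀

reject H₀: yes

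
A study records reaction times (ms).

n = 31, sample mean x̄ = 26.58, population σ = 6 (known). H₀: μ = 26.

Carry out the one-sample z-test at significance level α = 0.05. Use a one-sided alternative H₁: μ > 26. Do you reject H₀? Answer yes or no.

SE = σ/√n = 6/√31 = 1.0776
z = (x̄−μ₀)/SE = (26.58−26)/1.0776 = 0.5382
p-value (one-sided, H₁ greater) = 0.29521
At α=0.05: p ≥ α → fail to reject H₀

reject H₀: no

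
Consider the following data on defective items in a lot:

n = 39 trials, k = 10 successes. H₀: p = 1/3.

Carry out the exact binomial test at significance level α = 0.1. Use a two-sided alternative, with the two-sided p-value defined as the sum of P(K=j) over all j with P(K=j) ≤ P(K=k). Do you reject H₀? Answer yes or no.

reject H₀: no

Exact binomial: n=39, k=10, p₀=1/3=0.3333
P(X=j) = C(n,j)·p₀^j·(1−p₀)^(n−j); p = Σ P(X=j) over j with P(X=j) ≤ P(X=10)
p-value (two-sided) = 0.39598
At α=0.1: p ≥ α → fail to reject H₀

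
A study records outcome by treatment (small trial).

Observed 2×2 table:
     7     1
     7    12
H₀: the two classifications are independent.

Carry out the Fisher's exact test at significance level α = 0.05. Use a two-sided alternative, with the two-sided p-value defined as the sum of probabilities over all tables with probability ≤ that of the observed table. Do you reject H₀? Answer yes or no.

Margins: r₁=8, r₂=19, c₁=14, c₂=13, n=27
p_obs = C(8,7)·C(19,7)/C(27,14); sum pmf over tables with pmf ≤ p_obs
p-value (two-sided) = 0.03285
At α=0.05: p < α → reject H₀

reject H₀: yes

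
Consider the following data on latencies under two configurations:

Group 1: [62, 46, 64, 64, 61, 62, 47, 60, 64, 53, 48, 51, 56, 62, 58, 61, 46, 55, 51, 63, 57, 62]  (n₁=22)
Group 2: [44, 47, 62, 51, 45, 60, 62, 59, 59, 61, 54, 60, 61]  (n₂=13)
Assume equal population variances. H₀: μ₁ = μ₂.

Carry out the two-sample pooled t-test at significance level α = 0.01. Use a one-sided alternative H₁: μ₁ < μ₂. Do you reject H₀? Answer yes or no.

reject H₀: no

x̄₁=56.955, s₁=6.328, n₁=22
x̄₂=55.769, s₂=6.747, n₂=13
s_p² = [21·6.328² + 12·6.747²]/33 = 42.0382
SE = √(s_p²·(1/22+1/13)) = 2.2682
t = (56.955−55.769)/2.2682 = 0.5226
df = 33
p-value (one-sided, H₁ less) = 0.69762
At α=0.01: p ≥ α → fail to reject H₀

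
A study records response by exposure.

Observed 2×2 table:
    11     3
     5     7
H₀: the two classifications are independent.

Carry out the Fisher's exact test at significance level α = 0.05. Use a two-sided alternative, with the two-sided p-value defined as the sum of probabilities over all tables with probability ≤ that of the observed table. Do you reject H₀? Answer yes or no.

reject H₀: no

Margins: r₁=14, r₂=12, c₁=16, c₂=10, n=26
p_obs = C(14,11)·C(12,5)/C(26,16); sum pmf over tables with pmf ≤ p_obs
p-value (two-sided) = 0.10537
At α=0.05: p ≥ α → fail to reject H₀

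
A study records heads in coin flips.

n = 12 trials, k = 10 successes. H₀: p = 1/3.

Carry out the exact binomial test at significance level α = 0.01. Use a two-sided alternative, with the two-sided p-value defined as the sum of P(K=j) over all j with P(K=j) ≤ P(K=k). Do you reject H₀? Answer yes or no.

reject H₀: yes

Exact binomial: n=12, k=10, p₀=1/3=0.3333
P(X=j) = C(n,j)·p₀^j·(1−p₀)^(n−j); p = Σ P(X=j) over j with P(X=j) ≤ P(X=10)
p-value (two-sided) = 0.00054
At α=0.01: p < α → reject H₀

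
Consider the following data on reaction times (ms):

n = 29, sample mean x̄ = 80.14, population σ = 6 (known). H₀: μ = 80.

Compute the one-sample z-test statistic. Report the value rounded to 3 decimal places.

SE = σ/√n = 6/√29 = 1.1142
z = (x̄−μ₀)/SE = (80.14−80)/1.1142 = 0.1257

test statistic = 0.126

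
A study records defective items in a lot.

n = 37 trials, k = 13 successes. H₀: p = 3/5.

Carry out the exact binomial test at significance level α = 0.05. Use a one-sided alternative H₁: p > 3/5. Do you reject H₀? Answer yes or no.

Exact binomial: n=37, k=13, p₀=3/5=0.6000
P(X≥13) from Σ C(n,i)·p₀^i·(1−p₀)^(n−i)
p-value (one-sided, H₁ greater) = 0.99936
At α=0.05: p ≥ α → fail to reject H₀

reject H₀: no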